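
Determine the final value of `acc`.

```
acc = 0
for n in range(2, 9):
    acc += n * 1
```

n=2: acc = 0+2*1 = 2
n=3: acc = 2+3*1 = 5
n=4: acc = 5+4*1 = 9
n=5: acc = 9+5*1 = 14
n=6: acc = 14+6*1 = 20
n=7: acc = 20+7*1 = 27
n=8: acc = 27+8*1 = 35

35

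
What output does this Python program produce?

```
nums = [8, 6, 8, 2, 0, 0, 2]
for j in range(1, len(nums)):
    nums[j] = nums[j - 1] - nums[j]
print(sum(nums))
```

-30

j=1: nums[1] = 8-6 = 2 → [8, 2, 8, 2, 0, 0, 2]
j=2: nums[2] = 2-8 = -6 → [8, 2, -6, 2, 0, 0, 2]
j=3: nums[3] = (-6)-2 = -8 → [8, 2, -6, -8, 0, 0, 2]
j=4: nums[4] = (-8)-0 = -8 → [8, 2, -6, -8, -8, 0, 2]
j=5: nums[5] = (-8)-0 = -8 → [8, 2, -6, -8, -8, -8, 2]
j=6: nums[6] = (-8)-2 = -10 → [8, 2, -6, -8, -8, -8, -10]
sum = -30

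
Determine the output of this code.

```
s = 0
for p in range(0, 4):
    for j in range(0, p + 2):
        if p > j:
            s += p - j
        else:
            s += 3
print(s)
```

34

p=0,j=0: not 0>0, s = 0+3 = 3
p=0,j=1: not 0>1, s = 3+3 = 6
p=1,j=0: 1>0, s = 6+1 = 7
p=1,j=1: not 1>1, s = 7+3 = 10
p=1,j=2: not 1>2, s = 10+3 = 13
p=2,j=0: 2>0, s = 13+2 = 15
p=2,j=1: 2>1, s = 15+1 = 16
p=2,j=2: not 2>2, s = 16+3 = 19
p=2,j=3: not 2>3, s = 19+3 = 22
p=3,j=0: 3>0, s = 22+3 = 25
p=3,j=1: 3>1, s = 25+2 = 27
p=3,j=2: 3>2, s = 27+1 = 28
p=3,j=3: not 3>3, s = 28+3 = 31
p=3,j=4: not 3>4, s = 31+3 = 34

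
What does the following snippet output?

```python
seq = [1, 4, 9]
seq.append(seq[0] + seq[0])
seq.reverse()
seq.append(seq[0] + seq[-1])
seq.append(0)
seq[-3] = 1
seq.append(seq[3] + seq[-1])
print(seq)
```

[2, 9, 4, 1, 3, 0, 1]

append seq[0]+seq[0] = 1+1 = 2 → [1, 4, 9, 2]
reverse → [2, 9, 4, 1]
append seq[0]+seq[-1] = 2+1 = 3 → [2, 9, 4, 1, 3]
append 0 → [2, 9, 4, 1, 3, 0]
seq[-3] = 1 → [2, 9, 4, 1, 3, 0]
append seq[3]+seq[-1] = 1+0 = 1 → [2, 9, 4, 1, 3, 0, 1]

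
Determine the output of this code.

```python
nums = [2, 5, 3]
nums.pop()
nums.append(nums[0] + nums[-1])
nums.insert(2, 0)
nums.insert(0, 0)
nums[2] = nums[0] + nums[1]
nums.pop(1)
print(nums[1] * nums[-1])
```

14

pop() removes 3 → [2, 5]
append nums[0]+nums[-1] = 2+5 = 7 → [2, 5, 7]
insert 0 at 2 → [2, 5, 0, 7]
insert 0 at 0 → [0, 2, 5, 0, 7]
nums[2] = nums[0]+nums[1] = 0+2 = 2 → [0, 2, 2, 0, 7]
pop(1) removes 2 → [0, 2, 0, 7]
nums[1]*nums[-1] = 2*7 = 14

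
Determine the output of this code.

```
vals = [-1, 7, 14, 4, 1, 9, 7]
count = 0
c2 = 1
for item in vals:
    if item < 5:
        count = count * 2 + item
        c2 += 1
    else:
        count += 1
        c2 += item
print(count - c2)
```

-26

item=-1: <5, count = 0*2+(-1) = -1; c2=2
item=7: not <5, count = (-1)+1 = 0; c2=9
item=14: not <5, count = 0+1 = 1; c2=23
item=4: <5, count = 1*2+4 = 6; c2=24
item=1: <5, count = 6*2+1 = 13; c2=25
item=9: not <5, count = 13+1 = 14; c2=34
item=7: not <5, count = 14+1 = 15; c2=41
count-c2 = 15-41 = -26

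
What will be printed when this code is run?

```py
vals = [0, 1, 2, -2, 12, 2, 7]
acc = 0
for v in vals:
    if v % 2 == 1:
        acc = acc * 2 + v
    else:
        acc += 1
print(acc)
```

21

v=0: not odd, acc = 0+1 = 1
v=1: odd, acc = 1*2+1 = 3
v=2: not odd, acc = 3+1 = 4
v=-2: not odd, acc = 4+1 = 5
v=12: not odd, acc = 5+1 = 6
v=2: not odd, acc = 6+1 = 7
v=7: odd, acc = 7*2+7 = 21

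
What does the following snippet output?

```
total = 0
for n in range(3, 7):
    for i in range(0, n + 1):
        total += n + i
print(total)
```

156

n=3,i=0: total = 0+3 = 3
n=3,i=1: total = 3+4 = 7
n=3,i=2: total = 7+5 = 12
n=3,i=3: total = 12+6 = 18
n=4,i=0: total = 18+4 = 22
n=4,i=1: total = 22+5 = 27
n=4,i=2: total = 27+6 = 33
n=4,i=3: total = 33+7 = 40
n=4,i=4: total = 40+8 = 48
n=5,i=0: total = 48+5 = 53
n=5,i=1: total = 53+6 = 59
n=5,i=2: total = 59+7 = 66
n=5,i=3: total = 66+8 = 74
n=5,i=4: total = 74+9 = 83
n=5,i=5: total = 83+10 = 93
n=6,i=0: total = 93+6 = 99
n=6,i=1: total = 99+7 = 106
n=6,i=2: total = 106+8 = 114
n=6,i=3: total = 114+9 = 123
n=6,i=4: total = 123+10 = 133
n=6,i=5: total = 133+11 = 144
n=6,i=6: total = 144+12 = 156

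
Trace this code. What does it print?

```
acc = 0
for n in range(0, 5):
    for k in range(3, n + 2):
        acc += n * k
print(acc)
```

n=2,k=3: acc = 0+6 = 6
n=3,k=3: acc = 6+9 = 15
n=3,k=4: acc = 15+12 = 27
n=4,k=3: acc = 27+12 = 39
n=4,k=4: acc = 39+16 = 55
n=4,k=5: acc = 55+20 = 75

75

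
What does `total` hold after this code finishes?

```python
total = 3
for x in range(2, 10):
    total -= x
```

x=2: total = 3-2 = 1
x=3: total = 1-3 = -2
x=4: total = (-2)-4 = -6
x=5: total = (-6)-5 = -11
x=6: total = (-11)-6 = -17
x=7: total = (-17)-7 = -24
x=8: total = (-24)-8 = -32
x=9: total = (-32)-9 = -41

-41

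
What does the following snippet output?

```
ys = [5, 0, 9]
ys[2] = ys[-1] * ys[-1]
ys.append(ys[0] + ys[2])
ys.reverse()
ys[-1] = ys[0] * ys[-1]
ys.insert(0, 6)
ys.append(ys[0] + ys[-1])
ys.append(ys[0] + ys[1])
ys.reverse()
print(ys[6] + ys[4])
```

87

ys[2] = ys[-1]*ys[-1] = 9*9 = 81 → [5, 0, 81]
append ys[0]+ys[2] = 5+81 = 86 → [5, 0, 81, 86]
reverse → [86, 81, 0, 5]
ys[-1] = ys[0]*ys[-1] = 86*5 = 430 → [86, 81, 0, 430]
insert 6 at 0 → [6, 86, 81, 0, 430]
append ys[0]+ys[-1] = 6+430 = 436 → [6, 86, 81, 0, 430, 436]
append ys[0]+ys[1] = 6+86 = 92 → [6, 86, 81, 0, 430, 436, 92]
reverse → [92, 436, 430, 0, 81, 86, 6]
ys[6]+ys[4] = 6+81 = 87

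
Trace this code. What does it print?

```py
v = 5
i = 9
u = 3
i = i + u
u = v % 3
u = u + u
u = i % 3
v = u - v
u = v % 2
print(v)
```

i = 9+3 = 12
u = 5%3 = 2
u = 2+2 = 4
u = 12%3 = 0
v = 0-5 = -5
u = (-5)%2 = 1

-5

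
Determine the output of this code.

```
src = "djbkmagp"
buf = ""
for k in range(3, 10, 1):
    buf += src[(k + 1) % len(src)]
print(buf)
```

k=3: add src[4]='m' → 'm'
k=4: add src[5]='a' → 'ma'
k=5: add src[6]='g' → 'mag'
k=6: add src[7]='p' → 'magp'
k=7: add src[0]='d' → 'magpd'
k=8: add src[1]='j' → 'magpdj'
k=9: add src[2]='b' → 'magpdjb'

magpdjb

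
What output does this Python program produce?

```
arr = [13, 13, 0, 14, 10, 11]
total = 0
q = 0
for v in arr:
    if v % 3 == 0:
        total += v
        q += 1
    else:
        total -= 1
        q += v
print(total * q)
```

v=13: not %3==0, total = 0-1 = -1; q=13
v=13: not %3==0, total = (-1)-1 = -2; q=26
v=0: %3==0, total = (-2)+0 = -2; q=27
v=14: not %3==0, total = (-2)-1 = -3; q=41
v=10: not %3==0, total = (-3)-1 = -4; q=51
v=11: not %3==0, total = (-4)-1 = -5; q=62
total*q = (-5)*62 = -310

-310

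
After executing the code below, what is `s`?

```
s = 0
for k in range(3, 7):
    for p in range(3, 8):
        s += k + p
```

190

k=3,p=3: s = 0+6 = 6
k=3,p=4: s = 6+7 = 13
k=3,p=5: s = 13+8 = 21
k=3,p=6: s = 21+9 = 30
k=3,p=7: s = 30+10 = 40
k=4,p=3: s = 40+7 = 47
k=4,p=4: s = 47+8 = 55
k=4,p=5: s = 55+9 = 64
k=4,p=6: s = 64+10 = 74
k=4,p=7: s = 74+11 = 85
k=5,p=3: s = 85+8 = 93
k=5,p=4: s = 93+9 = 102
k=5,p=5: s = 102+10 = 112
k=5,p=6: s = 112+11 = 123
k=5,p=7: s = 123+12 = 135
k=6,p=3: s = 135+9 = 144
k=6,p=4: s = 144+10 = 154
k=6,p=5: s = 154+11 = 165
k=6,p=6: s = 165+12 = 177
k=6,p=7: s = 177+13 = 190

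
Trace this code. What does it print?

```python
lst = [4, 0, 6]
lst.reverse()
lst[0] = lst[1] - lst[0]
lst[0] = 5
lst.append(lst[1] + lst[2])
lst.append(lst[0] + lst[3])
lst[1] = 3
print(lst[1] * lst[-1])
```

reverse → [6, 0, 4]
lst[0] = lst[1]-lst[0] = 0-6 = -6 → [-6, 0, 4]
lst[0] = 5 → [5, 0, 4]
append lst[1]+lst[2] = 0+4 = 4 → [5, 0, 4, 4]
append lst[0]+lst[3] = 5+4 = 9 → [5, 0, 4, 4, 9]
lst[1] = 3 → [5, 3, 4, 4, 9]
lst[1]*lst[-1] = 3*9 = 27

27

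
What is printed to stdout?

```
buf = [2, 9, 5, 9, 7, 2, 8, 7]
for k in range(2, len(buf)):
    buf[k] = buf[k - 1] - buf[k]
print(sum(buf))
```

k=2: buf[2] = 9-5 = 4 → [2, 9, 4, 9, 7, 2, 8, 7]
k=3: buf[3] = 4-9 = -5 → [2, 9, 4, -5, 7, 2, 8, 7]
k=4: buf[4] = (-5)-7 = -12 → [2, 9, 4, -5, -12, 2, 8, 7]
k=5: buf[5] = (-12)-2 = -14 → [2, 9, 4, -5, -12, -14, 8, 7]
k=6: buf[6] = (-14)-8 = -22 → [2, 9, 4, -5, -12, -14, -22, 7]
k=7: buf[7] = (-22)-7 = -29 → [2, 9, 4, -5, -12, -14, -22, -29]
sum = -67

-67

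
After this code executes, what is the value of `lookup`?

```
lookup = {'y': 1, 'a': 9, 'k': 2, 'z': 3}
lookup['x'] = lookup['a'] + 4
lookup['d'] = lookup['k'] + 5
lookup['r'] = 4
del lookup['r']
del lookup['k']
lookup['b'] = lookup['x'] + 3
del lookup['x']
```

{'y': 1, 'a': 9, 'z': 3, 'd': 7, 'b': 16}

lookup['x'] = lookup['a']+4 = 13 → {'y': 1, 'a': 9, 'k': 2, 'z': 3, 'x': 13}
lookup['d'] = lookup['k']+5 = 7 → {'y': 1, 'a': 9, 'k': 2, 'z': 3, 'x': 13, 'd': 7}
lookup['r'] = 4 → {'y': 1, 'a': 9, 'k': 2, 'z': 3, 'x': 13, 'd': 7, 'r': 4}
del 'r' → {'y': 1, 'a': 9, 'k': 2, 'z': 3, 'x': 13, 'd': 7}
del 'k' → {'y': 1, 'a': 9, 'z': 3, 'x': 13, 'd': 7}
lookup['b'] = lookup['x']+3 = 16 → {'y': 1, 'a': 9, 'z': 3, 'x': 13, 'd': 7, 'b': 16}
del 'x' → {'y': 1, 'a': 9, 'z': 3, 'd': 7, 'b': 16}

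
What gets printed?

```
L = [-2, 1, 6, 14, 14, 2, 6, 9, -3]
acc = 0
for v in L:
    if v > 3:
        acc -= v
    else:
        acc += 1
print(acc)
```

-45

v=-2: not >3, acc = 0+1 = 1
v=1: not >3, acc = 1+1 = 2
v=6: >3, acc = 2-6 = -4
v=14: >3, acc = (-4)-14 = -18
v=14: >3, acc = (-18)-14 = -32
v=2: not >3, acc = (-32)+1 = -31
v=6: >3, acc = (-31)-6 = -37
v=9: >3, acc = (-37)-9 = -46
v=-3: not >3, acc = (-46)+1 = -45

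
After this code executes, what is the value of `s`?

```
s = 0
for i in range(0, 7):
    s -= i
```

i=0: s = 0-0 = 0
i=1: s = 0-1 = -1
i=2: s = (-1)-2 = -3
i=3: s = (-3)-3 = -6
i=4: s = (-6)-4 = -10
i=5: s = (-10)-5 = -15
i=6: s = (-15)-6 = -21

-21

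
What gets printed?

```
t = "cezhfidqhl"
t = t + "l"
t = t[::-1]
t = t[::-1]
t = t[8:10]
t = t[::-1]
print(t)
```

lh

+ 'l' → 'cezhfidqhll'
reverse → 'llhqdifhzec'
reverse → 'cezhfidqhll'
slice [8:10] → 'hl'
reverse → 'lh'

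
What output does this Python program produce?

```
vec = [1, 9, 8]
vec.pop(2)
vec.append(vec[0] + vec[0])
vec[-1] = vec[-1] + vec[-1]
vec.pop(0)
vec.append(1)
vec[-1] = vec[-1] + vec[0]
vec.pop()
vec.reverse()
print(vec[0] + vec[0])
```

pop(2) removes 8 → [1, 9]
append vec[0]+vec[0] = 1+1 = 2 → [1, 9, 2]
vec[-1] = vec[-1]+vec[-1] = 2+2 = 4 → [1, 9, 4]
pop(0) removes 1 → [9, 4]
append 1 → [9, 4, 1]
vec[-1] = vec[-1]+vec[0] = 1+9 = 10 → [9, 4, 10]
pop() removes 10 → [9, 4]
reverse → [4, 9]
vec[0]+vec[0] = 4+4 = 8

8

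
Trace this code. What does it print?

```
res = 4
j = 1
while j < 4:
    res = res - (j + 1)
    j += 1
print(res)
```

-5

j=1: res = 4-2 = 2
j=2: res = 2-3 = -1
j=3: res = (-1)-4 = -5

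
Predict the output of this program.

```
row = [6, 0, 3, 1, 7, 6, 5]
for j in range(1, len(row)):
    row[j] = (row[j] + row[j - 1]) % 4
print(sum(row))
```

15

j=1: row[1] = (0+6)%4 = 2 → [6, 2, 3, 1, 7, 6, 5]
j=2: row[2] = (3+2)%4 = 1 → [6, 2, 1, 1, 7, 6, 5]
j=3: row[3] = (1+1)%4 = 2 → [6, 2, 1, 2, 7, 6, 5]
j=4: row[4] = (7+2)%4 = 1 → [6, 2, 1, 2, 1, 6, 5]
j=5: row[5] = (6+1)%4 = 3 → [6, 2, 1, 2, 1, 3, 5]
j=6: row[6] = (5+3)%4 = 0 → [6, 2, 1, 2, 1, 3, 0]
sum = 15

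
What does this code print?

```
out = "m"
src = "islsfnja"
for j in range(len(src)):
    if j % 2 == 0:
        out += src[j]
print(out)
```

milfj

j=0: add 'i' → 'mi'
j=1: skip
j=2: add 'l' → 'mil'
j=3: skip
j=4: add 'f' → 'milf'
j=5: skip
j=6: add 'j' → 'milfj'
j=7: skip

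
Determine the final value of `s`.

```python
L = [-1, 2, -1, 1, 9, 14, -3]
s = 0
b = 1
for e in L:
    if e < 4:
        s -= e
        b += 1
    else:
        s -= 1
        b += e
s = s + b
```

29

e=-1: <4, s = 0-(-1) = 1; b=2
e=2: <4, s = 1-2 = -1; b=3
e=-1: <4, s = (-1)-(-1) = 0; b=4
e=1: <4, s = 0-1 = -1; b=5
e=9: not <4, s = (-1)-1 = -2; b=14
e=14: not <4, s = (-2)-1 = -3; b=28
e=-3: <4, s = (-3)-(-3) = 0; b=29
s+b = 0+29 = 29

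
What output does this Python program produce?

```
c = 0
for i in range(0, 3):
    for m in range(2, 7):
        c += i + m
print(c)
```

i=0,m=2: c = 0+2 = 2
i=0,m=3: c = 2+3 = 5
i=0,m=4: c = 5+4 = 9
i=0,m=5: c = 9+5 = 14
i=0,m=6: c = 14+6 = 20
i=1,m=2: c = 20+3 = 23
i=1,m=3: c = 23+4 = 27
i=1,m=4: c = 27+5 = 32
i=1,m=5: c = 32+6 = 38
i=1,m=6: c = 38+7 = 45
i=2,m=2: c = 45+4 = 49
i=2,m=3: c = 49+5 = 54
i=2,m=4: c = 54+6 = 60
i=2,m=5: c = 60+7 = 67
i=2,m=6: c = 67+8 = 75

75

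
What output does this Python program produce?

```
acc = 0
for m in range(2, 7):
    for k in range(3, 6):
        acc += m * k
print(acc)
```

240

m=2,k=3: acc = 0+6 = 6
m=2,k=4: acc = 6+8 = 14
m=2,k=5: acc = 14+10 = 24
m=3,k=3: acc = 24+9 = 33
m=3,k=4: acc = 33+12 = 45
m=3,k=5: acc = 45+15 = 60
m=4,k=3: acc = 60+12 = 72
m=4,k=4: acc = 72+16 = 88
m=4,k=5: acc = 88+20 = 108
m=5,k=3: acc = 108+15 = 123
m=5,k=4: acc = 123+20 = 143
m=5,k=5: acc = 143+25 = 168
m=6,k=3: acc = 168+18 = 186
m=6,k=4: acc = 186+24 = 210
m=6,k=5: acc = 210+30 = 240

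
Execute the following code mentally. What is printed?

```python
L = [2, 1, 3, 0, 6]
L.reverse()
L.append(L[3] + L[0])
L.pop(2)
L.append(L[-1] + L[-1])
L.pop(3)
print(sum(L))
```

28

reverse → [6, 0, 3, 1, 2]
append L[3]+L[0] = 1+6 = 7 → [6, 0, 3, 1, 2, 7]
pop(2) removes 3 → [6, 0, 1, 2, 7]
append L[-1]+L[-1] = 7+7 = 14 → [6, 0, 1, 2, 7, 14]
pop(3) removes 2 → [6, 0, 1, 7, 14]
sum = 28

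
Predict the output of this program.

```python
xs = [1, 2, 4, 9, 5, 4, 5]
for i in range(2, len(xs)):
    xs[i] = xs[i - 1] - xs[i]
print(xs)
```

[1, 2, -2, -11, -16, -20, -25]

i=2: xs[2] = 2-4 = -2 → [1, 2, -2, 9, 5, 4, 5]
i=3: xs[3] = (-2)-9 = -11 → [1, 2, -2, -11, 5, 4, 5]
i=4: xs[4] = (-11)-5 = -16 → [1, 2, -2, -11, -16, 4, 5]
i=5: xs[5] = (-16)-4 = -20 → [1, 2, -2, -11, -16, -20, 5]
i=6: xs[6] = (-20)-5 = -25 → [1, 2, -2, -11, -16, -20, -25]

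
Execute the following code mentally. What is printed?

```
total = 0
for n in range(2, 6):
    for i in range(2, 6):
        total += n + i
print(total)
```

n=2,i=2: total = 0+4 = 4
n=2,i=3: total = 4+5 = 9
n=2,i=4: total = 9+6 = 15
n=2,i=5: total = 15+7 = 22
n=3,i=2: total = 22+5 = 27
n=3,i=3: total = 27+6 = 33
n=3,i=4: total = 33+7 = 40
n=3,i=5: total = 40+8 = 48
n=4,i=2: total = 48+6 = 54
n=4,i=3: total = 54+7 = 61
n=4,i=4: total = 61+8 = 69
n=4,i=5: total = 69+9 = 78
n=5,i=2: total = 78+7 = 85
n=5,i=3: total = 85+8 = 93
n=5,i=4: total = 93+9 = 102
n=5,i=5: total = 102+10 = 112

112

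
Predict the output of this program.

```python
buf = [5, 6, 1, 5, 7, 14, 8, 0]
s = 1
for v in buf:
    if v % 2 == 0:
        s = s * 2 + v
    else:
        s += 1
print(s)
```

176

v=5: not even, s = 1+1 = 2
v=6: even, s = 2*2+6 = 10
v=1: not even, s = 10+1 = 11
v=5: not even, s = 11+1 = 12
v=7: not even, s = 12+1 = 13
v=14: even, s = 13*2+14 = 40
v=8: even, s = 40*2+8 = 88
v=0: even, s = 88*2+0 = 176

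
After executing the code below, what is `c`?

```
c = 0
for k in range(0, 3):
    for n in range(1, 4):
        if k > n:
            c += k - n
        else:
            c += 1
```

k=0,n=1: not 0>1, c = 0+1 = 1
k=0,n=2: not 0>2, c = 1+1 = 2
k=0,n=3: not 0>3, c = 2+1 = 3
k=1,n=1: not 1>1, c = 3+1 = 4
k=1,n=2: not 1>2, c = 4+1 = 5
k=1,n=3: not 1>3, c = 5+1 = 6
k=2,n=1: 2>1, c = 6+1 = 7
k=2,n=2: not 2>2, c = 7+1 = 8
k=2,n=3: not 2>3, c = 8+1 = 9

9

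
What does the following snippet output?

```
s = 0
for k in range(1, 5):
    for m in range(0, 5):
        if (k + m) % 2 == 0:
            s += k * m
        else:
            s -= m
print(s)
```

32

k=1,m=0: odd sum, s = 0-0 = 0
k=1,m=1: even sum, s = 0+1 = 1
k=1,m=2: odd sum, s = 1-2 = -1
k=1,m=3: even sum, s = (-1)+3 = 2
k=1,m=4: odd sum, s = 2-4 = -2
k=2,m=0: even sum, s = (-2)+0 = -2
k=2,m=1: odd sum, s = (-2)-1 = -3
k=2,m=2: even sum, s = (-3)+4 = 1
k=2,m=3: odd sum, s = 1-3 = -2
k=2,m=4: even sum, s = (-2)+8 = 6
k=3,m=0: odd sum, s = 6-0 = 6
k=3,m=1: even sum, s = 6+3 = 9
k=3,m=2: odd sum, s = 9-2 = 7
k=3,m=3: even sum, s = 7+9 = 16
k=3,m=4: odd sum, s = 16-4 = 12
k=4,m=0: even sum, s = 12+0 = 12
k=4,m=1: odd sum, s = 12-1 = 11
k=4,m=2: even sum, s = 11+8 = 19
k=4,m=3: odd sum, s = 19-3 = 16
k=4,m=4: even sum, s = 16+16 = 32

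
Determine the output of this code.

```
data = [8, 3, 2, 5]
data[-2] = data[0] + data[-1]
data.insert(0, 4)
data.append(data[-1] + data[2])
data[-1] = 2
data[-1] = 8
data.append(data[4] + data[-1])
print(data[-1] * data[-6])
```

104

data[-2] = data[0]+data[-1] = 8+5 = 13 → [8, 3, 13, 5]
insert 4 at 0 → [4, 8, 3, 13, 5]
append data[-1]+data[2] = 5+3 = 8 → [4, 8, 3, 13, 5, 8]
data[-1] = 2 → [4, 8, 3, 13, 5, 2]
data[-1] = 8 → [4, 8, 3, 13, 5, 8]
append data[4]+data[-1] = 5+8 = 13 → [4, 8, 3, 13, 5, 8, 13]
data[-1]*data[-6] = 13*8 = 104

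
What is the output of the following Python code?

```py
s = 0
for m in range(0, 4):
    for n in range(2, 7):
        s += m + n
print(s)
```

m=0,n=2: s = 0+2 = 2
m=0,n=3: s = 2+3 = 5
m=0,n=4: s = 5+4 = 9
m=0,n=5: s = 9+5 = 14
m=0,n=6: s = 14+6 = 20
m=1,n=2: s = 20+3 = 23
m=1,n=3: s = 23+4 = 27
m=1,n=4: s = 27+5 = 32
m=1,n=5: s = 32+6 = 38
m=1,n=6: s = 38+7 = 45
m=2,n=2: s = 45+4 = 49
m=2,n=3: s = 49+5 = 54
m=2,n=4: s = 54+6 = 60
m=2,n=5: s = 60+7 = 67
m=2,n=6: s = 67+8 = 75
m=3,n=2: s = 75+5 = 80
m=3,n=3: s = 80+6 = 86
m=3,n=4: s = 86+7 = 93
m=3,n=5: s = 93+8 = 101
m=3,n=6: s = 101+9 = 110

110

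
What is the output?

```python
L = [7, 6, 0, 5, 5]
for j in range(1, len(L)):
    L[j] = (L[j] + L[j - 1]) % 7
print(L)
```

[7, 6, 6, 4, 2]

j=1: L[1] = (6+7)%7 = 6 → [7, 6, 0, 5, 5]
j=2: L[2] = (0+6)%7 = 6 → [7, 6, 6, 5, 5]
j=3: L[3] = (5+6)%7 = 4 → [7, 6, 6, 4, 5]
j=4: L[4] = (5+4)%7 = 2 → [7, 6, 6, 4, 2]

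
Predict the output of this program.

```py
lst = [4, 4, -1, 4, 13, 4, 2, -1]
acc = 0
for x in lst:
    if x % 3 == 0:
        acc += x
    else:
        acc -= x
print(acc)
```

-29

x=4: not %3==0, acc = 0-4 = -4
x=4: not %3==0, acc = (-4)-4 = -8
x=-1: not %3==0, acc = (-8)-(-1) = -7
x=4: not %3==0, acc = (-7)-4 = -11
x=13: not %3==0, acc = (-11)-13 = -24
x=4: not %3==0, acc = (-24)-4 = -28
x=2: not %3==0, acc = (-28)-2 = -30
x=-1: not %3==0, acc = (-30)-(-1) = -29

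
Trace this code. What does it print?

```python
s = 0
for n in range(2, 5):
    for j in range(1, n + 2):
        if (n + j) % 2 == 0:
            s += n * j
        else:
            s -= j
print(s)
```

21

n=2,j=1: odd sum, s = 0-1 = -1
n=2,j=2: even sum, s = (-1)+4 = 3
n=2,j=3: odd sum, s = 3-3 = 0
n=3,j=1: even sum, s = 0+3 = 3
n=3,j=2: odd sum, s = 3-2 = 1
n=3,j=3: even sum, s = 1+9 = 10
n=3,j=4: odd sum, s = 10-4 = 6
n=4,j=1: odd sum, s = 6-1 = 5
n=4,j=2: even sum, s = 5+8 = 13
n=4,j=3: odd sum, s = 13-3 = 10
n=4,j=4: even sum, s = 10+16 = 26
n=4,j=5: odd sum, s = 26-5 = 21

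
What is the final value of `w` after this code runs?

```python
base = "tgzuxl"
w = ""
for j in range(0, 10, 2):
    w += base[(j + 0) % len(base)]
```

j=0: add base[0]='t' → 't'
j=2: add base[2]='z' → 'tz'
j=4: add base[4]='x' → 'tzx'
j=6: add base[0]='t' → 'tzxt'
j=8: add base[2]='z' → 'tzxtz'

'tzxtz'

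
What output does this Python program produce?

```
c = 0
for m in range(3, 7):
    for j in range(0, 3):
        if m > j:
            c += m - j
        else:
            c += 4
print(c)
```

m=3,j=0: 3>0, c = 0+3 = 3
m=3,j=1: 3>1, c = 3+2 = 5
m=3,j=2: 3>2, c = 5+1 = 6
m=4,j=0: 4>0, c = 6+4 = 10
m=4,j=1: 4>1, c = 10+3 = 13
m=4,j=2: 4>2, c = 13+2 = 15
m=5,j=0: 5>0, c = 15+5 = 20
m=5,j=1: 5>1, c = 20+4 = 24
m=5,j=2: 5>2, c = 24+3 = 27
m=6,j=0: 6>0, c = 27+6 = 33
m=6,j=1: 6>1, c = 33+5 = 38
m=6,j=2: 6>2, c = 38+4 = 42

42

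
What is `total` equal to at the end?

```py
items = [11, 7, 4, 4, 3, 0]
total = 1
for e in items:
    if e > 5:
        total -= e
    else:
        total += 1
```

-13

e=11: >5, total = 1-11 = -10
e=7: >5, total = (-10)-7 = -17
e=4: not >5, total = (-17)+1 = -16
e=4: not >5, total = (-16)+1 = -15
e=3: not >5, total = (-15)+1 = -14
e=0: not >5, total = (-14)+1 = -13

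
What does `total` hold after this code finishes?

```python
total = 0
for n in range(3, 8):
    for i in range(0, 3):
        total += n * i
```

75

n=3,i=0: total = 0+0 = 0
n=3,i=1: total = 0+3 = 3
n=3,i=2: total = 3+6 = 9
n=4,i=0: total = 9+0 = 9
n=4,i=1: total = 9+4 = 13
n=4,i=2: total = 13+8 = 21
n=5,i=0: total = 21+0 = 21
n=5,i=1: total = 21+5 = 26
n=5,i=2: total = 26+10 = 36
n=6,i=0: total = 36+0 = 36
n=6,i=1: total = 36+6 = 42
n=6,i=2: total = 42+12 = 54
n=7,i=0: total = 54+0 = 54
n=7,i=1: total = 54+7 = 61
n=7,i=2: total = 61+14 = 75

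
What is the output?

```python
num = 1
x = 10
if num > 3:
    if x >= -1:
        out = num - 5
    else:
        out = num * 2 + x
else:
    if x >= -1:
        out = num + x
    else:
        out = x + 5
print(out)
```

11

num=1, x=10
num > 3 is False; x >= -1 is True
→ out = num + x = 11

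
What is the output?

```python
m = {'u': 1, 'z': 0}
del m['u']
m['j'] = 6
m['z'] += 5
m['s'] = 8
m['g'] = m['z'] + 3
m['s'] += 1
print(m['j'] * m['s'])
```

del 'u' → {'z': 0}
m['j'] = 6 → {'z': 0, 'j': 6}
m['z'] = 0+5 = 5 → {'z': 5, 'j': 6}
m['s'] = 8 → {'z': 5, 'j': 6, 's': 8}
m['g'] = m['z']+3 = 8 → {'z': 5, 'j': 6, 's': 8, 'g': 8}
m['s'] = 8+1 = 9 → {'z': 5, 'j': 6, 's': 9, 'g': 8}
m['j']*m['s'] = 6*9 = 54

54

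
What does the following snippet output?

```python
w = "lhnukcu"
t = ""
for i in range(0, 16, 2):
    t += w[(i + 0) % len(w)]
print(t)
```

lnkuhucl

i=0: add w[0]='l' → 'l'
i=2: add w[2]='n' → 'ln'
i=4: add w[4]='k' → 'lnk'
i=6: add w[6]='u' → 'lnku'
i=8: add w[1]='h' → 'lnkuh'
i=10: add w[3]='u' → 'lnkuhu'
i=12: add w[5]='c' → 'lnkuhuc'
i=14: add w[0]='l' → 'lnkuhucl'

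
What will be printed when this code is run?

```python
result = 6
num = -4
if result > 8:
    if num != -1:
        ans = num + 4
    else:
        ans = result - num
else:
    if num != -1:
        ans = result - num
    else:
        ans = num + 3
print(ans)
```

result=6, num=-4
result > 8 is False; num != -1 is True
→ ans = result - num = 10

10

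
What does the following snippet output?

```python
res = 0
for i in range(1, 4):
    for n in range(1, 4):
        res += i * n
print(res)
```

36

i=1,n=1: res = 0+1 = 1
i=1,n=2: res = 1+2 = 3
i=1,n=3: res = 3+3 = 6
i=2,n=1: res = 6+2 = 8
i=2,n=2: res = 8+4 = 12
i=2,n=3: res = 12+6 = 18
i=3,n=1: res = 18+3 = 21
i=3,n=2: res = 21+6 = 27
i=3,n=3: res = 27+9 = 36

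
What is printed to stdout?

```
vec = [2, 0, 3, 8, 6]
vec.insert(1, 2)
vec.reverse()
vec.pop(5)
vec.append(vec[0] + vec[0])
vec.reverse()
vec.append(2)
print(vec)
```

[12, 2, 0, 3, 8, 6, 2]

insert 2 at 1 → [2, 2, 0, 3, 8, 6]
reverse → [6, 8, 3, 0, 2, 2]
pop(5) removes 2 → [6, 8, 3, 0, 2]
append vec[0]+vec[0] = 6+6 = 12 → [6, 8, 3, 0, 2, 12]
reverse → [12, 2, 0, 3, 8, 6]
append 2 → [12, 2, 0, 3, 8, 6, 2]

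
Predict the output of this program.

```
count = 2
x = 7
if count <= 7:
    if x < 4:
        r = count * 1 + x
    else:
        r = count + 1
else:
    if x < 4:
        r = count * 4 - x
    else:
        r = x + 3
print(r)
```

count=2, x=7
count <= 7 is True; x < 4 is False
→ r = count + 1 = 3

3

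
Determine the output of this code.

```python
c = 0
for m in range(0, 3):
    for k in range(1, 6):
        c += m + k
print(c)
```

m=0,k=1: c = 0+1 = 1
m=0,k=2: c = 1+2 = 3
m=0,k=3: c = 3+3 = 6
m=0,k=4: c = 6+4 = 10
m=0,k=5: c = 10+5 = 15
m=1,k=1: c = 15+2 = 17
m=1,k=2: c = 17+3 = 20
m=1,k=3: c = 20+4 = 24
m=1,k=4: c = 24+5 = 29
m=1,k=5: c = 29+6 = 35
m=2,k=1: c = 35+3 = 38
m=2,k=2: c = 38+4 = 42
m=2,k=3: c = 42+5 = 47
m=2,k=4: c = 47+6 = 53
m=2,k=5: c = 53+7 = 60

60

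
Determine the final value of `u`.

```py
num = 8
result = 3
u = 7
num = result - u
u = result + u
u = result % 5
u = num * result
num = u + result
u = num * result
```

num = 3-7 = -4
u = 3+7 = 10
u = 3%5 = 3
u = (-4)*3 = -12
num = (-12)+3 = -9
u = (-9)*3 = -27

-27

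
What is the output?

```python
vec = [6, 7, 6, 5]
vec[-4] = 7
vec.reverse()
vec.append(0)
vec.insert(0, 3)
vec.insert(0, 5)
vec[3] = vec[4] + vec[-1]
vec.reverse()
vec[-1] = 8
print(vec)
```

vec[-4] = 7 → [7, 7, 6, 5]
reverse → [5, 6, 7, 7]
append 0 → [5, 6, 7, 7, 0]
insert 3 at 0 → [3, 5, 6, 7, 7, 0]
insert 5 at 0 → [5, 3, 5, 6, 7, 7, 0]
vec[3] = vec[4]+vec[-1] = 7+0 = 7 → [5, 3, 5, 7, 7, 7, 0]
reverse → [0, 7, 7, 7, 5, 3, 5]
vec[-1] = 8 → [0, 7, 7, 7, 5, 3, 8]

[0, 7, 7, 7, 5, 3, 8]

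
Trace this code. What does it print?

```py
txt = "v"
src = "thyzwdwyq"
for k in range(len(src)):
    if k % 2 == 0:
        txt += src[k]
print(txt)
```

vtywwq

k=0: add 't' → 'vt'
k=1: skip
k=2: add 'y' → 'vty'
k=3: skip
k=4: add 'w' → 'vtyw'
k=5: skip
k=6: add 'w' → 'vtyww'
k=7: skip
k=8: add 'q' → 'vtywwq'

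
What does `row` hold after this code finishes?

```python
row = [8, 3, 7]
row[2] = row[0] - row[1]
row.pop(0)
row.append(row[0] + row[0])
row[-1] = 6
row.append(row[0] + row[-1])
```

[3, 5, 6, 9]

row[2] = row[0]-row[1] = 8-3 = 5 → [8, 3, 5]
pop(0) removes 8 → [3, 5]
append row[0]+row[0] = 3+3 = 6 → [3, 5, 6]
row[-1] = 6 → [3, 5, 6]
append row[0]+row[-1] = 3+6 = 9 → [3, 5, 6, 9]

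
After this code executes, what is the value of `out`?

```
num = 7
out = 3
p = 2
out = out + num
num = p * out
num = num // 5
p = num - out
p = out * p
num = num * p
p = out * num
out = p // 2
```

out = 3+7 = 10
num = 2*10 = 20
num = 20//5 = 4
p = 4-10 = -6
p = 10*(-6) = -60
num = 4*(-60) = -240
p = 10*(-240) = -2400
out = (-2400)//2 = -1200

-1200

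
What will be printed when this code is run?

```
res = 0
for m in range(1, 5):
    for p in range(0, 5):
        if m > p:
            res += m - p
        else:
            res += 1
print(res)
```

30

m=1,p=0: 1>0, res = 0+1 = 1
m=1,p=1: not 1>1, res = 1+1 = 2
m=1,p=2: not 1>2, res = 2+1 = 3
m=1,p=3: not 1>3, res = 3+1 = 4
m=1,p=4: not 1>4, res = 4+1 = 5
m=2,p=0: 2>0, res = 5+2 = 7
m=2,p=1: 2>1, res = 7+1 = 8
m=2,p=2: not 2>2, res = 8+1 = 9
m=2,p=3: not 2>3, res = 9+1 = 10
m=2,p=4: not 2>4, res = 10+1 = 11
m=3,p=0: 3>0, res = 11+3 = 14
m=3,p=1: 3>1, res = 14+2 = 16
m=3,p=2: 3>2, res = 16+1 = 17
m=3,p=3: not 3>3, res = 17+1 = 18
m=3,p=4: not 3>4, res = 18+1 = 19
m=4,p=0: 4>0, res = 19+4 = 23
m=4,p=1: 4>1, res = 23+3 = 26
m=4,p=2: 4>2, res = 26+2 = 28
m=4,p=3: 4>3, res = 28+1 = 29
m=4,p=4: not 4>4, res = 29+1 = 30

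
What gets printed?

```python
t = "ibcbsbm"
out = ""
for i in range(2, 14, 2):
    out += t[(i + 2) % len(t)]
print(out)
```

smbbbi

i=2: add t[4]='s' → 's'
i=4: add t[6]='m' → 'sm'
i=6: add t[1]='b' → 'smb'
i=8: add t[3]='b' → 'smbb'
i=10: add t[5]='b' → 'smbbb'
i=12: add t[0]='i' → 'smbbbi'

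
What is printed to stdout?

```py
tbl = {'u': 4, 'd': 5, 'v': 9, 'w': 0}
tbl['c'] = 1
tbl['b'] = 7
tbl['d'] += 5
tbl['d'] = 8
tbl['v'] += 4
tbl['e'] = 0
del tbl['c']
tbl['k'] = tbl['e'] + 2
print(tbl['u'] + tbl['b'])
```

11

tbl['c'] = 1 → {'u': 4, 'd': 5, 'v': 9, 'w': 0, 'c': 1}
tbl['b'] = 7 → {'u': 4, 'd': 5, 'v': 9, 'w': 0, 'c': 1, 'b': 7}
tbl['d'] = 5+5 = 10 → {'u': 4, 'd': 10, 'v': 9, 'w': 0, 'c': 1, 'b': 7}
tbl['d'] = 8 → {'u': 4, 'd': 8, 'v': 9, 'w': 0, 'c': 1, 'b': 7}
tbl['v'] = 9+4 = 13 → {'u': 4, 'd': 8, 'v': 13, 'w': 0, 'c': 1, 'b': 7}
tbl['e'] = 0 → {'u': 4, 'd': 8, 'v': 13, 'w': 0, 'c': 1, 'b': 7, 'e': 0}
del 'c' → {'u': 4, 'd': 8, 'v': 13, 'w': 0, 'b': 7, 'e': 0}
tbl['k'] = tbl['e']+2 = 2 → {'u': 4, 'd': 8, 'v': 13, 'w': 0, 'b': 7, 'e': 0, 'k': 2}
tbl['u']+tbl['b'] = 4+7 = 11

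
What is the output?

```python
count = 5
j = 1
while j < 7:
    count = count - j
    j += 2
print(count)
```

-4

j=1: count = 5-1 = 4
j=3: count = 4-3 = 1
j=5: count = 1-5 = -4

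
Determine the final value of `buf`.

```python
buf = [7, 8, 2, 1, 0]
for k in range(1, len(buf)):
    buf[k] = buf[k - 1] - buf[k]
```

[7, -1, -3, -4, -4]

k=1: buf[1] = 7-8 = -1 → [7, -1, 2, 1, 0]
k=2: buf[2] = (-1)-2 = -3 → [7, -1, -3, 1, 0]
k=3: buf[3] = (-3)-1 = -4 → [7, -1, -3, -4, 0]
k=4: buf[4] = (-4)-0 = -4 → [7, -1, -3, -4, -4]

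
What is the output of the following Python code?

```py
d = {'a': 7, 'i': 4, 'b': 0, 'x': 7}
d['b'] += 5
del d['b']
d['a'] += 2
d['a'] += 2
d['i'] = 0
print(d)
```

d['b'] = 0+5 = 5 → {'a': 7, 'i': 4, 'b': 5, 'x': 7}
del 'b' → {'a': 7, 'i': 4, 'x': 7}
d['a'] = 7+2 = 9 → {'a': 9, 'i': 4, 'x': 7}
d['a'] = 9+2 = 11 → {'a': 11, 'i': 4, 'x': 7}
d['i'] = 0 → {'a': 11, 'i': 0, 'x': 7}

{'a': 11, 'i': 0, 'x': 7}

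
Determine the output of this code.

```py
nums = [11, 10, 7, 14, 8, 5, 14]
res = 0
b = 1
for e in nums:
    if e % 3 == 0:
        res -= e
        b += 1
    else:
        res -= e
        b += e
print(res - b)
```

-139

e=11: not %3==0, res = 0-11 = -11; b=12
e=10: not %3==0, res = (-11)-10 = -21; b=22
e=7: not %3==0, res = (-21)-7 = -28; b=29
e=14: not %3==0, res = (-28)-14 = -42; b=43
e=8: not %3==0, res = (-42)-8 = -50; b=51
e=5: not %3==0, res = (-50)-5 = -55; b=56
e=14: not %3==0, res = (-55)-14 = -69; b=70
res-b = (-69)-70 = -139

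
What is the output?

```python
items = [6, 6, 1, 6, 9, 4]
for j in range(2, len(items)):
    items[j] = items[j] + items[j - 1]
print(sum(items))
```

j=2: items[2] = 1+6 = 7 → [6, 6, 7, 6, 9, 4]
j=3: items[3] = 6+7 = 13 → [6, 6, 7, 13, 9, 4]
j=4: items[4] = 9+13 = 22 → [6, 6, 7, 13, 22, 4]
j=5: items[5] = 4+22 = 26 → [6, 6, 7, 13, 22, 26]
sum = 80

80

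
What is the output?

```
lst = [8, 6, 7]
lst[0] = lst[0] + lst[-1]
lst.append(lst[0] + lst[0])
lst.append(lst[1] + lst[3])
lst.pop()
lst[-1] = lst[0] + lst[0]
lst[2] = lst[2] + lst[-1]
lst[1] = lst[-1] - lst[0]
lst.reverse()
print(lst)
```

[30, 37, 15, 15]

lst[0] = lst[0]+lst[-1] = 8+7 = 15 → [15, 6, 7]
append lst[0]+lst[0] = 15+15 = 30 → [15, 6, 7, 30]
append lst[1]+lst[3] = 6+30 = 36 → [15, 6, 7, 30, 36]
pop() removes 36 → [15, 6, 7, 30]
lst[-1] = lst[0]+lst[0] = 15+15 = 30 → [15, 6, 7, 30]
lst[2] = lst[2]+lst[-1] = 7+30 = 37 → [15, 6, 37, 30]
lst[1] = lst[-1]-lst[0] = 30-15 = 15 → [15, 15, 37, 30]
reverse → [30, 37, 15, 15]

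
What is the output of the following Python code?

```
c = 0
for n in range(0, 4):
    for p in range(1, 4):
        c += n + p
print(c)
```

42

n=0,p=1: c = 0+1 = 1
n=0,p=2: c = 1+2 = 3
n=0,p=3: c = 3+3 = 6
n=1,p=1: c = 6+2 = 8
n=1,p=2: c = 8+3 = 11
n=1,p=3: c = 11+4 = 15
n=2,p=1: c = 15+3 = 18
n=2,p=2: c = 18+4 = 22
n=2,p=3: c = 22+5 = 27
n=3,p=1: c = 27+4 = 31
n=3,p=2: c = 31+5 = 36
n=3,p=3: c = 36+6 = 42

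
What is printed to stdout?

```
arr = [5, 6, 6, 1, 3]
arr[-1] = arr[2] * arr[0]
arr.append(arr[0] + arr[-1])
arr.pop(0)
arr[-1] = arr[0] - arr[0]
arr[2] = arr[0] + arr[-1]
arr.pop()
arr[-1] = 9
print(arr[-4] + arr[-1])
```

arr[-1] = arr[2]*arr[0] = 6*5 = 30 → [5, 6, 6, 1, 30]
append arr[0]+arr[-1] = 5+30 = 35 → [5, 6, 6, 1, 30, 35]
pop(0) removes 5 → [6, 6, 1, 30, 35]
arr[-1] = arr[0]-arr[0] = 6-6 = 0 → [6, 6, 1, 30, 0]
arr[2] = arr[0]+arr[-1] = 6+0 = 6 → [6, 6, 6, 30, 0]
pop() removes 0 → [6, 6, 6, 30]
arr[-1] = 9 → [6, 6, 6, 9]
arr[-4]+arr[-1] = 6+9 = 15

15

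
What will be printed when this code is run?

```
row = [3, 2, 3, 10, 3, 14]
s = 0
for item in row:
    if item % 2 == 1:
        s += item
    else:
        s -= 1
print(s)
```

6

item=3: odd, s = 0+3 = 3
item=2: not odd, s = 3-1 = 2
item=3: odd, s = 2+3 = 5
item=10: not odd, s = 5-1 = 4
item=3: odd, s = 4+3 = 7
item=14: not odd, s = 7-1 = 6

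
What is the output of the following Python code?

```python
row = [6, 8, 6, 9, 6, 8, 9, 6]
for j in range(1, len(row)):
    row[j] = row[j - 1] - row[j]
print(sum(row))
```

j=1: row[1] = 6-8 = -2 → [6, -2, 6, 9, 6, 8, 9, 6]
j=2: row[2] = (-2)-6 = -8 → [6, -2, -8, 9, 6, 8, 9, 6]
j=3: row[3] = (-8)-9 = -17 → [6, -2, -8, -17, 6, 8, 9, 6]
j=4: row[4] = (-17)-6 = -23 → [6, -2, -8, -17, -23, 8, 9, 6]
j=5: row[5] = (-23)-8 = -31 → [6, -2, -8, -17, -23, -31, 9, 6]
j=6: row[6] = (-31)-9 = -40 → [6, -2, -8, -17, -23, -31, -40, 6]
j=7: row[7] = (-40)-6 = -46 → [6, -2, -8, -17, -23, -31, -40, -46]
sum = -161

-161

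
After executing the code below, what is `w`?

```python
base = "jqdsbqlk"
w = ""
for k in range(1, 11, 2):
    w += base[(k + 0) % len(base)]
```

k=1: add base[1]='q' → 'q'
k=3: add base[3]='s' → 'qs'
k=5: add base[5]='q' → 'qsq'
k=7: add base[7]='k' → 'qsqk'
k=9: add base[1]='q' → 'qsqkq'

'qsqkq'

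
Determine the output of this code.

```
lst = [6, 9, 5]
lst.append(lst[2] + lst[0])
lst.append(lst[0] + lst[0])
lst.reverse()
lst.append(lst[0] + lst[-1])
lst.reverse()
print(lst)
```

[18, 6, 9, 5, 11, 12]

append lst[2]+lst[0] = 5+6 = 11 → [6, 9, 5, 11]
append lst[0]+lst[0] = 6+6 = 12 → [6, 9, 5, 11, 12]
reverse → [12, 11, 5, 9, 6]
append lst[0]+lst[-1] = 12+6 = 18 → [12, 11, 5, 9, 6, 18]
reverse → [18, 6, 9, 5, 11, 12]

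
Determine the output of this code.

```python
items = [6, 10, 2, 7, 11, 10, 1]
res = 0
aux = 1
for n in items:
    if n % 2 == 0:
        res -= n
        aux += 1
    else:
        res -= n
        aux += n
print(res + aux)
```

n=6: even, res = 0-6 = -6; aux=2
n=10: even, res = (-6)-10 = -16; aux=3
n=2: even, res = (-16)-2 = -18; aux=4
n=7: not even, res = (-18)-7 = -25; aux=11
n=11: not even, res = (-25)-11 = -36; aux=22
n=10: even, res = (-36)-10 = -46; aux=23
n=1: not even, res = (-46)-1 = -47; aux=24
res+aux = (-47)+24 = -23

-23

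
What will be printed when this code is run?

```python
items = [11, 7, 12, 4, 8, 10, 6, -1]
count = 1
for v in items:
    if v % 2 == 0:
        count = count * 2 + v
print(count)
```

v=11: not even
v=7: not even
v=12: even, count = 1*2+12 = 14
v=4: even, count = 14*2+4 = 32
v=8: even, count = 32*2+8 = 72
v=10: even, count = 72*2+10 = 154
v=6: even, count = 154*2+6 = 314
v=-1: not even

314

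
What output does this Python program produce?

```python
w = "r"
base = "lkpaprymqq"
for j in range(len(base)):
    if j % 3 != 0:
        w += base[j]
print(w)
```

j=0: skip
j=1: add 'k' → 'rk'
j=2: add 'p' → 'rkp'
j=3: skip
j=4: add 'p' → 'rkpp'
j=5: add 'r' → 'rkppr'
j=6: skip
j=7: add 'm' → 'rkpprm'
j=8: add 'q' → 'rkpprmq'
j=9: skip

rkpprmq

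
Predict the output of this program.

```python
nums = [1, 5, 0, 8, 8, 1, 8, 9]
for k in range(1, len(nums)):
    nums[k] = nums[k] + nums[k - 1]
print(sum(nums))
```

k=1: nums[1] = 5+1 = 6 → [1, 6, 0, 8, 8, 1, 8, 9]
k=2: nums[2] = 0+6 = 6 → [1, 6, 6, 8, 8, 1, 8, 9]
k=3: nums[3] = 8+6 = 14 → [1, 6, 6, 14, 8, 1, 8, 9]
k=4: nums[4] = 8+14 = 22 → [1, 6, 6, 14, 22, 1, 8, 9]
k=5: nums[5] = 1+22 = 23 → [1, 6, 6, 14, 22, 23, 8, 9]
k=6: nums[6] = 8+23 = 31 → [1, 6, 6, 14, 22, 23, 31, 9]
k=7: nums[7] = 9+31 = 40 → [1, 6, 6, 14, 22, 23, 31, 40]
sum = 143

143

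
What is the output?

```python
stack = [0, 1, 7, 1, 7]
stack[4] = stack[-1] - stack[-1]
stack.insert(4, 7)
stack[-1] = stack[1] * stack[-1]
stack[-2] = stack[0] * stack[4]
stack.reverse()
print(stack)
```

[0, 0, 1, 7, 1, 0]

stack[4] = stack[-1]-stack[-1] = 7-7 = 0 → [0, 1, 7, 1, 0]
insert 7 at 4 → [0, 1, 7, 1, 7, 0]
stack[-1] = stack[1]*stack[-1] = 1*0 = 0 → [0, 1, 7, 1, 7, 0]
stack[-2] = stack[0]*stack[4] = 0*7 = 0 → [0, 1, 7, 1, 0, 0]
reverse → [0, 0, 1, 7, 1, 0]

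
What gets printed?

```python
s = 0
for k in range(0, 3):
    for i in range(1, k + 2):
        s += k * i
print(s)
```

k=0,i=1: s = 0+0 = 0
k=1,i=1: s = 0+1 = 1
k=1,i=2: s = 1+2 = 3
k=2,i=1: s = 3+2 = 5
k=2,i=2: s = 5+4 = 9
k=2,i=3: s = 9+6 = 15

15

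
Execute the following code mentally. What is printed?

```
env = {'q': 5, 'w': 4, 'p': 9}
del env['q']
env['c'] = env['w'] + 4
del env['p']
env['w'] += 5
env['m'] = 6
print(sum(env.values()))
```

23

del 'q' → {'w': 4, 'p': 9}
env['c'] = env['w']+4 = 8 → {'w': 4, 'p': 9, 'c': 8}
del 'p' → {'w': 4, 'c': 8}
env['w'] = 4+5 = 9 → {'w': 9, 'c': 8}
env['m'] = 6 → {'w': 9, 'c': 8, 'm': 6}
sum of values = 23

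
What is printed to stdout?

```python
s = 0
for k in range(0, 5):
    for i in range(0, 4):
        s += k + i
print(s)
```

70

k=0,i=0: s = 0+0 = 0
k=0,i=1: s = 0+1 = 1
k=0,i=2: s = 1+2 = 3
k=0,i=3: s = 3+3 = 6
k=1,i=0: s = 6+1 = 7
k=1,i=1: s = 7+2 = 9
k=1,i=2: s = 9+3 = 12
k=1,i=3: s = 12+4 = 16
k=2,i=0: s = 16+2 = 18
k=2,i=1: s = 18+3 = 21
k=2,i=2: s = 21+4 = 25
k=2,i=3: s = 25+5 = 30
k=3,i=0: s = 30+3 = 33
k=3,i=1: s = 33+4 = 37
k=3,i=2: s = 37+5 = 42
k=3,i=3: s = 42+6 = 48
k=4,i=0: s = 48+4 = 52
k=4,i=1: s = 52+5 = 57
k=4,i=2: s = 57+6 = 63
k=4,i=3: s = 63+7 = 70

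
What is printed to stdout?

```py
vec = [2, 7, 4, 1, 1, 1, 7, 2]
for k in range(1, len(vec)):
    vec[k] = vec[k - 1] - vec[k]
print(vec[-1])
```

k=1: vec[1] = 2-7 = -5 → [2, -5, 4, 1, 1, 1, 7, 2]
k=2: vec[2] = (-5)-4 = -9 → [2, -5, -9, 1, 1, 1, 7, 2]
k=3: vec[3] = (-9)-1 = -10 → [2, -5, -9, -10, 1, 1, 7, 2]
k=4: vec[4] = (-10)-1 = -11 → [2, -5, -9, -10, -11, 1, 7, 2]
k=5: vec[5] = (-11)-1 = -12 → [2, -5, -9, -10, -11, -12, 7, 2]
k=6: vec[6] = (-12)-7 = -19 → [2, -5, -9, -10, -11, -12, -19, 2]
k=7: vec[7] = (-19)-2 = -21 → [2, -5, -9, -10, -11, -12, -19, -21]

-21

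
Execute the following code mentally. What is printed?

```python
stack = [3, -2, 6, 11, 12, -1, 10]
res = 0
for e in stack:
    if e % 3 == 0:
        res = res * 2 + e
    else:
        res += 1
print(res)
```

44

e=3: %3==0, res = 0*2+3 = 3
e=-2: not %3==0, res = 3+1 = 4
e=6: %3==0, res = 4*2+6 = 14
e=11: not %3==0, res = 14+1 = 15
e=12: %3==0, res = 15*2+12 = 42
e=-1: not %3==0, res = 42+1 = 43
e=10: not %3==0, res = 43+1 = 44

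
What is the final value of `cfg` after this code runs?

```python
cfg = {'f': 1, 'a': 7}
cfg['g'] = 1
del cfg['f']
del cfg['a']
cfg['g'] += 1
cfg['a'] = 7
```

cfg['g'] = 1 → {'f': 1, 'a': 7, 'g': 1}
del 'f' → {'a': 7, 'g': 1}
del 'a' → {'g': 1}
cfg['g'] = 1+1 = 2 → {'g': 2}
cfg['a'] = 7 → {'g': 2, 'a': 7}

{'g': 2, 'a': 7}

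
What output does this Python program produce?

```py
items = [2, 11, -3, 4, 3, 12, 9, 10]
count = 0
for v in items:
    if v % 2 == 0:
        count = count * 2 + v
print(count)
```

66

v=2: even, count = 0*2+2 = 2
v=11: not even
v=-3: not even
v=4: even, count = 2*2+4 = 8
v=3: not even
v=12: even, count = 8*2+12 = 28
v=9: not even
v=10: even, count = 28*2+10 = 66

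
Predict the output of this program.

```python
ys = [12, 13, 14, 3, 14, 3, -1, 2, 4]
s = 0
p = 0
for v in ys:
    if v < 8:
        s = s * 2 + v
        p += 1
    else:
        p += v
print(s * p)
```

4408

v=12: not <8; p=12
v=13: not <8; p=25
v=14: not <8; p=39
v=3: <8, s = 0*2+3 = 3; p=40
v=14: not <8; p=54
v=3: <8, s = 3*2+3 = 9; p=55
v=-1: <8, s = 9*2+(-1) = 17; p=56
v=2: <8, s = 17*2+2 = 36; p=57
v=4: <8, s = 36*2+4 = 76; p=58
s*p = 76*58 = 4408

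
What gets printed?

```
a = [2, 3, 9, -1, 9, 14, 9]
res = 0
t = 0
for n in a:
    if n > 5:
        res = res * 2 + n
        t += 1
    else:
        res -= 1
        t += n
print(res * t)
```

n=2: not >5, res = 0-1 = -1; t=2
n=3: not >5, res = (-1)-1 = -2; t=5
n=9: >5, res = (-2)*2+9 = 5; t=6
n=-1: not >5, res = 5-1 = 4; t=5
n=9: >5, res = 4*2+9 = 17; t=6
n=14: >5, res = 17*2+14 = 48; t=7
n=9: >5, res = 48*2+9 = 105; t=8
res*t = 105*8 = 840

840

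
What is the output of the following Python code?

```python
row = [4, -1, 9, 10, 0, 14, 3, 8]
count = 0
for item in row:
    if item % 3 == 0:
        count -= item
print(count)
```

-12

item=4: not %3==0
item=-1: not %3==0
item=9: %3==0, count = 0-9 = -9
item=10: not %3==0
item=0: %3==0, count = (-9)-0 = -9
item=14: not %3==0
item=3: %3==0, count = (-9)-3 = -12
item=8: not %3==0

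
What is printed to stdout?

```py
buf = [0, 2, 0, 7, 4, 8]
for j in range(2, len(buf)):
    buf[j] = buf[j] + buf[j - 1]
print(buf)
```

j=2: buf[2] = 0+2 = 2 → [0, 2, 2, 7, 4, 8]
j=3: buf[3] = 7+2 = 9 → [0, 2, 2, 9, 4, 8]
j=4: buf[4] = 4+9 = 13 → [0, 2, 2, 9, 13, 8]
j=5: buf[5] = 8+13 = 21 → [0, 2, 2, 9, 13, 21]

[0, 2, 2, 9, 13, 21]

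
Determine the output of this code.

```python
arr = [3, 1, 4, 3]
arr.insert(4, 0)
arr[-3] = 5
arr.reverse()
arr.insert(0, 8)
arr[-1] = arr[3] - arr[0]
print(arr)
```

[8, 0, 3, 5, 1, -3]

insert 0 at 4 → [3, 1, 4, 3, 0]
arr[-3] = 5 → [3, 1, 5, 3, 0]
reverse → [0, 3, 5, 1, 3]
insert 8 at 0 → [8, 0, 3, 5, 1, 3]
arr[-1] = arr[3]-arr[0] = 5-8 = -3 → [8, 0, 3, 5, 1, -3]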